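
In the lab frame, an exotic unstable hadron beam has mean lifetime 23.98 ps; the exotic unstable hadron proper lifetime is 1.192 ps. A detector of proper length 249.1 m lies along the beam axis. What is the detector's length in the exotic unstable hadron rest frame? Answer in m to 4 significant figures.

Time dilation ⇒ γ = Δt/τ₀ = 23.98/1.192 = 20.1174
Length contraction: L = L₀/γ = 249.1/20.1174 = 12.38 m

L ≈ 12.38 m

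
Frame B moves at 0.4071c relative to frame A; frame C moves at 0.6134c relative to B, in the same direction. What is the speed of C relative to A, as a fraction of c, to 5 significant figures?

u ≈ 0.81659c

Compose boost 2: (0.6134 + 0.4071)/(1 + 0.6134×0.4071) = 1.0205/1.249715 = 0.81659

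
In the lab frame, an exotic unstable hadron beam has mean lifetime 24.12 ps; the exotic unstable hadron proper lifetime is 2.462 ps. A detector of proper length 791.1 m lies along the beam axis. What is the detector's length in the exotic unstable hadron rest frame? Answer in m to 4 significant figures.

L ≈ 80.75 m

Time dilation ⇒ γ = Δt/τ₀ = 24.12/2.462 = 9.79691
Length contraction: L = L₀/γ = 791.1/9.79691 = 80.75 m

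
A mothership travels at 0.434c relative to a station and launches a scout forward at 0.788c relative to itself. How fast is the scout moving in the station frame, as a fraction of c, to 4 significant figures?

Compose boost 2: (0.788 + 0.434)/(1 + 0.788×0.434) = 1.222/1.34199 = 0.9106

u ≈ 0.9106c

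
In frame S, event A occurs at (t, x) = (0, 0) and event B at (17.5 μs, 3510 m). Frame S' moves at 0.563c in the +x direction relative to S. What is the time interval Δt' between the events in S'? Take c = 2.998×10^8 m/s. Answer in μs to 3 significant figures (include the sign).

Δt' ≈ 13.2 μs

γ = 1/√(1 − 0.563²) = 1.2100
Δt' = γ(Δt − vΔx/c²) = 1.2100 × (17.5 μs − 0.563×3510 m / (2.998×10^8 m/s))
= 1.2100 × (10.909 μs) = 13.2 μs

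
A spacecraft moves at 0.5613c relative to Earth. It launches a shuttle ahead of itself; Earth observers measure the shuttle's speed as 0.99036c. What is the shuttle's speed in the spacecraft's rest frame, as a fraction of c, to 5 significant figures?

u' ≈ 0.96611c

Inverse velocity addition: u' = (u − v)/(1 − uv/c²)
= (0.99036 − 0.5613)/(1 − 0.99036×0.5613) = 0.42906/0.4441109 = 0.96611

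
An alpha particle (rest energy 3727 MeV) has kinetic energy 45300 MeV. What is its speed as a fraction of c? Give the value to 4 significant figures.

β ≈ 0.9971

γ = 1 + K/(m₀c²) = 1 + 45300/3727 = 13.1545
β = √(1 − 1/γ²) = 0.9971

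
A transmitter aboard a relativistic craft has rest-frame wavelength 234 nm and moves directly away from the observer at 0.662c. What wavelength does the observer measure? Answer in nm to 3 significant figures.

Relativistic Doppler: λ_obs = λ_src √((1+β)/(1−β))
= 234 × √(1.6620/0.33800) = 234 × 2.2175 = 519 nm

λ_obs ≈ 519 nm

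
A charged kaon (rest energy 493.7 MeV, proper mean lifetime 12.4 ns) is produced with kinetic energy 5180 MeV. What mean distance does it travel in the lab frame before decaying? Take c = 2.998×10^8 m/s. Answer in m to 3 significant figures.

γ = 1 + K/(m₀c²) = 1 + 5180/493.7 = 11.492
β = √(1 − 1/γ²) = 0.99621
Dilated lifetime: γτ₀ = 11.492 × 12.4 ns = 142.50 ns
d = βc·γτ₀ = 0.99621 × (2.998×10^8 m/s) × 1.4250×10^-7 s = 42.6 m

d ≈ 42.6 m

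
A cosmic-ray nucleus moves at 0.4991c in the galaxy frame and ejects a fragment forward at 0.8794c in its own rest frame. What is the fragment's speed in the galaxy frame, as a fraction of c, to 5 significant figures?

Compose boost 2: (0.8794 + 0.4991)/(1 + 0.8794×0.4991) = 1.3785/1.438909 = 0.95802

u ≈ 0.95802c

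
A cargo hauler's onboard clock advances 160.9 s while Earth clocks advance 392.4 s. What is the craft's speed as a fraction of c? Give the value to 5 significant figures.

γ = Δt/τ₀ = 392.4/160.9 = 2.438782
β = √(1 − 1/γ²) = √(1 − 1/2.438782²) = 0.91207

β ≈ 0.91207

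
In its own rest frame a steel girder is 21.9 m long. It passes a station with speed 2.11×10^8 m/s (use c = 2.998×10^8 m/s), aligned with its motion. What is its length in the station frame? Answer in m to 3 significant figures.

L ≈ 15.6 m

β = v/c = 2.11×10^8 / 2.998×10^8 = 0.70380
γ = 1/√(1 − 0.70380²) = 1.4077
Length contraction: L = L₀/γ = 21.9/1.4077 = 15.6 m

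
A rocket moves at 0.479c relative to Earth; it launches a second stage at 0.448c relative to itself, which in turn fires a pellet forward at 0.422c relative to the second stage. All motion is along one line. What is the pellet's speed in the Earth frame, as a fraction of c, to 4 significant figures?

Compose boost 2: (0.448 + 0.479)/(1 + 0.448×0.479) = 0.9270/1.21459 = 0.763219
Compose boost 3: (0.422 + 0.763219)/(1 + 0.422×0.763219) = 1.18522/1.32208 = 0.8965

u ≈ 0.8965c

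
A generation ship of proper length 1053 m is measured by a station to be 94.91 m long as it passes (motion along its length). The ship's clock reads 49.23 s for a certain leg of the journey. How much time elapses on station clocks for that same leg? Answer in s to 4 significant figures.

Δt ≈ 546.2 s

Length contraction ⇒ γ = L₀/L = 1053/94.91 = 11.0947
Time dilation: Δt = γτ₀ = 11.0947 × 49.23 s = 546.2 s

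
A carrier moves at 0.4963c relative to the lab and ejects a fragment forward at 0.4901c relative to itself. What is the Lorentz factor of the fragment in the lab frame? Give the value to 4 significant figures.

u_lab = (0.4901 + 0.4963)/(1 + 0.4901×0.4963) = 0.98640/1.243237 = 0.7934129
γ = 1/√(1 − 0.7934129²) = 1.643

γ ≈ 1.643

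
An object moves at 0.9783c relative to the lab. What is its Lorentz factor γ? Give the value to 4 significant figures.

γ = 1/√(1 − β²) = 1/√(1 − 0.9783²) = 1/√(0.0429291) = 4.826

γ ≈ 4.826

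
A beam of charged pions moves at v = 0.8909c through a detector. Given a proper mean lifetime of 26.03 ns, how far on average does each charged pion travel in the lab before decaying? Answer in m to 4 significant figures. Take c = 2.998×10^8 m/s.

d ≈ 15.31 m

γ = 1/√(1 − 0.8909²) = 2.20168
Dilated lifetime: Δt = γτ₀ = 2.20168 × 26.03 ns = 57.3096 ns
d = vΔt = 0.8909c × 57.3096 ns = 2.67092×10^8 m/s × 5.73096×10^-8 s = 15.31 m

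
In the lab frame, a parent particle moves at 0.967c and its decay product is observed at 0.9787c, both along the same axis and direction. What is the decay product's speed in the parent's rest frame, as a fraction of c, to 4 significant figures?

Inverse velocity addition: u' = (u − v)/(1 − uv/c²)
= (0.9787 − 0.967)/(1 − 0.9787×0.967) = 0.01170/0.0535971 = 0.2183

u' ≈ 0.2183c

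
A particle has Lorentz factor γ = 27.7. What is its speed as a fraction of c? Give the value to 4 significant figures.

β = √(1 − 1/γ²) = √(1 − 1/27.7²) = √(0.998697) = 0.9993

β ≈ 0.9993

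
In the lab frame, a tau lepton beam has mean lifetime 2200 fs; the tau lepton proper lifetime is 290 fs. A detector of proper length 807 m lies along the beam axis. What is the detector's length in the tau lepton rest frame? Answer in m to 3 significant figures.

Time dilation ⇒ γ = Δt/τ₀ = 2200/290 = 7.5862
Length contraction: L = L₀/γ = 807/7.5862 = 106 m

L ≈ 106 m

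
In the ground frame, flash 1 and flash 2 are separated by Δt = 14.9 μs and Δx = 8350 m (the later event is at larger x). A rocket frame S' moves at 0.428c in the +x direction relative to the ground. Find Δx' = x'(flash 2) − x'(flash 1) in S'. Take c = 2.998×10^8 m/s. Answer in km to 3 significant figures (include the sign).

γ = 1/√(1 − 0.428²) = 1.1065
Δx' = γ(Δx − vΔt) = 1.1065 × (8350 m − 0.428×(2.998×10^8 m/s)×14.9×10^-6 s)
= 1.1065 × (6438.1 m) = 7.12 km

Δx' ≈ 7.12 km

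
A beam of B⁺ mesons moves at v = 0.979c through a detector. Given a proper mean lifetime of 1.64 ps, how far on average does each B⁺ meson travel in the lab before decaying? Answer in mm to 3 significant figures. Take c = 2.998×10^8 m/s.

d ≈ 2.36 mm

γ = 1/√(1 − 0.979²) = 4.9053
Dilated lifetime: Δt = γτ₀ = 4.9053 × 1.64 ps = 8.0447 ps
d = vΔt = 0.979c × 8.0447 ps = 2.9350×10^8 m/s × 8.0447×10^-12 s = 2.36 mm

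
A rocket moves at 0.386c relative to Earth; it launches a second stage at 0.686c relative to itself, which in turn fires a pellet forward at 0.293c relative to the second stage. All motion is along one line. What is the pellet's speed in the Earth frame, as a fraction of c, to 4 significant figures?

Compose boost 2: (0.686 + 0.386)/(1 + 0.686×0.386) = 1.072/1.26480 = 0.847568
Compose boost 3: (0.293 + 0.847568)/(1 + 0.293×0.847568) = 1.14057/1.24834 = 0.9137

u ≈ 0.9137c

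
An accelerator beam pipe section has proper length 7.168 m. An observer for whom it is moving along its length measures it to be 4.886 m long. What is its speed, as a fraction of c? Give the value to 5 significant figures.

β ≈ 0.73169

γ = L₀/L = 7.168/4.886 = 1.467049
β = √(1 − 1/γ²) = 0.73169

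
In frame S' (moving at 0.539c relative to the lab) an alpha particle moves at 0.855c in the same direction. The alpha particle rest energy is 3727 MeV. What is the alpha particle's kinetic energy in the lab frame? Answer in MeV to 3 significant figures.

u_lab = (0.855 + 0.539)/(1 + 0.855×0.539) = 0.954242
γ = 1/√(1 − 0.954242²) = 3.3441
K = (γ − 1)m₀c² = (3.3441 − 1) × 3727 = 2.3441 × 3727 = 8740 MeV

K ≈ 8740 MeV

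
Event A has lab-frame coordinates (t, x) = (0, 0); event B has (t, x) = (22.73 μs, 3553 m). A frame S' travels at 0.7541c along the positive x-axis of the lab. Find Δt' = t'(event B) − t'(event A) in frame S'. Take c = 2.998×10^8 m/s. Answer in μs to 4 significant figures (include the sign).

γ = 1/√(1 − 0.7541²) = 1.52263
Δt' = γ(Δt − vΔx/c²) = 1.52263 × (22.73 μs − 0.7541×3553 m / (2.998×10^8 m/s))
= 1.52263 × (13.7930 μs) = 21.00 μs

Δt' ≈ 21.00 μs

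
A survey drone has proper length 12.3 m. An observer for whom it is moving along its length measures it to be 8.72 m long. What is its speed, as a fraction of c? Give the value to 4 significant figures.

β ≈ 0.7053

γ = L₀/L = 12.3/8.72 = 1.41055
β = √(1 − 1/γ²) = 0.7053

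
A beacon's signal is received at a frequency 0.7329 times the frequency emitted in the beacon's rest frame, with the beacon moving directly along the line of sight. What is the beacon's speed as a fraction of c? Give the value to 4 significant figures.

f_obs/f_src = √((1−β)/(1+β)) = 0.7329  ⇒  (1−β)/(1+β) = 0.537142
β = |1 − D²|/(1 + D²) = |1 − 0.537142|/(1 + 0.537142) = 0.3011

β ≈ 0.3011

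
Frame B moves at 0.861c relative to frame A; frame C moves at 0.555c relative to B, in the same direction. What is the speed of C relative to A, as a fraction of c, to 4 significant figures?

Compose boost 2: (0.555 + 0.861)/(1 + 0.555×0.861) = 1.416/1.47785 = 0.9581

u ≈ 0.9581c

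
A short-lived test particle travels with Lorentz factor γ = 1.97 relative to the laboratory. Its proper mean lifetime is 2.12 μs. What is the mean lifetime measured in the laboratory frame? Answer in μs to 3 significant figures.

Δt ≈ 4.18 μs

γ = 1.97 (given)
Time dilation: Δt = γτ₀ = 1.97 × 2.12 μs = 4.18 μs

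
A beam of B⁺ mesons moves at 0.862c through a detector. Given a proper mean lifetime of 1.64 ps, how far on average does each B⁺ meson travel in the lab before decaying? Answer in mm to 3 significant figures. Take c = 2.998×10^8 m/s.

d ≈ 0.836 mm

γ = 1/√(1 − 0.862²) = 1.9727
Dilated lifetime: Δt = γτ₀ = 1.9727 × 1.64 ps = 3.2353 ps
d = vΔt = 0.862c × 3.2353 ps = 2.5843×10^8 m/s × 3.2353×10^-12 s = 0.836 mm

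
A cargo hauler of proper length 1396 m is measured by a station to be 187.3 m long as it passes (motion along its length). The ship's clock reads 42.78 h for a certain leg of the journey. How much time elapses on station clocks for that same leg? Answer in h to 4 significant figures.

Length contraction ⇒ γ = L₀/L = 1396/187.3 = 7.45328
Time dilation: Δt = γτ₀ = 7.45328 × 42.78 h = 318.9 h

Δt ≈ 318.9 h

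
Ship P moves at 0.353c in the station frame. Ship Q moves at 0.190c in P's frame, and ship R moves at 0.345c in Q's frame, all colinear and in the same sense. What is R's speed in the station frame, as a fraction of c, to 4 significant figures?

Compose boost 2: (0.190 + 0.353)/(1 + 0.190×0.353) = 0.5430/1.06707 = 0.508870
Compose boost 3: (0.345 + 0.508870)/(1 + 0.345×0.508870) = 0.853870/1.17556 = 0.7264

u ≈ 0.7264c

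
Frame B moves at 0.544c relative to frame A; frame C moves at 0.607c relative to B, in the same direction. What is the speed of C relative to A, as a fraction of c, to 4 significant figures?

Compose boost 2: (0.607 + 0.544)/(1 + 0.607×0.544) = 1.151/1.33021 = 0.8653

u ≈ 0.8653c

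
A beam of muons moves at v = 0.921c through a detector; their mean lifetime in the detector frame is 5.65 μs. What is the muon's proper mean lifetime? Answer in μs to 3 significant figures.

τ₀ ≈ 2.20 μs

γ = 1/√(1 − 0.921²) = 2.5670
Proper time: τ₀ = Δt/γ = 5.65/2.5670 = 2.20 μs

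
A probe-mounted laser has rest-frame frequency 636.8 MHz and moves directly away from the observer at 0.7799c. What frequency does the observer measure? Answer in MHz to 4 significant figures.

Relativistic Doppler: f_obs = f_src √((1−β)/(1+β))
= 636.8 × √(0.220100/1.77990) = 636.8 × 0.351651 = 223.9 MHz

f_obs ≈ 223.9 MHz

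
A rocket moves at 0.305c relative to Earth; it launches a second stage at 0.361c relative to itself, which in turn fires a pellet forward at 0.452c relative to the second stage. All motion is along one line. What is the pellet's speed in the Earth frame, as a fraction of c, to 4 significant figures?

Compose boost 2: (0.361 + 0.305)/(1 + 0.361×0.305) = 0.6660/1.11010 = 0.599943
Compose boost 3: (0.452 + 0.599943)/(1 + 0.452×0.599943) = 1.05194/1.27117 = 0.8275

u ≈ 0.8275c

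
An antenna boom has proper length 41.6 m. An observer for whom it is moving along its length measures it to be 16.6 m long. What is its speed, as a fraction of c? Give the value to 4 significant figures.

β ≈ 0.9169

γ = L₀/L = 41.6/16.6 = 2.50602
β = √(1 − 1/γ²) = 0.9169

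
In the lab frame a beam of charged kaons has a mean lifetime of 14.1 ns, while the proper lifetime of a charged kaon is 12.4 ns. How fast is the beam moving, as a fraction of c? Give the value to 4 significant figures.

β ≈ 0.4760

γ = Δt/τ₀ = 14.1/12.4 = 1.13710
β = √(1 − 1/γ²) = √(1 − 1/1.13710²) = 0.4760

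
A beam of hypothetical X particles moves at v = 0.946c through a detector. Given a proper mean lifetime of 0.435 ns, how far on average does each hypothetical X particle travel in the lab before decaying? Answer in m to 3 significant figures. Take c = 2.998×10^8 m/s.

γ = 1/√(1 − 0.946²) = 3.0848
Dilated lifetime: Δt = γτ₀ = 3.0848 × 0.435 ns = 1.3419 ns
d = vΔt = 0.946c × 1.3419 ns = 2.8361×10^8 m/s × 1.3419×10^-9 s = 0.381 m

d ≈ 0.381 m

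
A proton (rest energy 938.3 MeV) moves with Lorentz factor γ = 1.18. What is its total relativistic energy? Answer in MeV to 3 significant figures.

E ≈ 1110 MeV

γ = 1.18 (given)
E = γm₀c² = 1.18 × 938.3 MeV = 1110 MeV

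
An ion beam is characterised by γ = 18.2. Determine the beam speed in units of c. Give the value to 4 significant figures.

β ≈ 0.9985

β = √(1 − 1/γ²) = √(1 − 1/18.2²) = √(0.996981) = 0.9985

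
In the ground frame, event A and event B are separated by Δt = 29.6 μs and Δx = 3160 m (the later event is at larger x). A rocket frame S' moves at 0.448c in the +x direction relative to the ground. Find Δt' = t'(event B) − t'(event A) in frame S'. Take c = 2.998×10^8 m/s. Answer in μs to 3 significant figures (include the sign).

γ = 1/√(1 − 0.448²) = 1.1185
Δt' = γ(Δt − vΔx/c²) = 1.1185 × (29.6 μs − 0.448×3160 m / (2.998×10^8 m/s))
= 1.1185 × (24.878 μs) = 27.8 μs

Δt' ≈ 27.8 μs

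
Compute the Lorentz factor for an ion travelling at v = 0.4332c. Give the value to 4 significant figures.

γ = 1/√(1 − β²) = 1/√(1 − 0.4332²) = 1/√(0.812338) = 1.110

γ ≈ 1.110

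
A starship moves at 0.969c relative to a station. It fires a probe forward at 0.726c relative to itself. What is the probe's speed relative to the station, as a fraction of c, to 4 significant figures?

u ≈ 0.9950c

Relativistic velocity addition: u = (u' + v)/(1 + u'v/c²)
= (0.726 + 0.969)/(1 + 0.726×0.969) = 1.695/1.70349 = 0.9950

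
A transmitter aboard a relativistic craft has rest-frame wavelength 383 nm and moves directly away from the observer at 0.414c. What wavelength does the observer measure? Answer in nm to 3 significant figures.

Relativistic Doppler: λ_obs = λ_src √((1+β)/(1−β))
= 383 × √(1.4140/0.58600) = 383 × 1.5534 = 595 nm

λ_obs ≈ 595 nm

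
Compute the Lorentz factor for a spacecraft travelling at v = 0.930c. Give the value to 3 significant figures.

γ = 1/√(1 − β²) = 1/√(1 − 0.930²) = 1/√(0.13510) = 2.72

γ ≈ 2.72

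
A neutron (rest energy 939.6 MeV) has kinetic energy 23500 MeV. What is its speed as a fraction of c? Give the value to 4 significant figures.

β ≈ 0.9993

γ = 1 + K/(m₀c²) = 1 + 23500/939.6 = 26.0106
β = √(1 − 1/γ²) = 0.9993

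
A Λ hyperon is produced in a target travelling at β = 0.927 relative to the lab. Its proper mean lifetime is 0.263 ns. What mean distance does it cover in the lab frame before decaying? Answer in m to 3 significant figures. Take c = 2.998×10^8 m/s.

d ≈ 0.195 m

γ = 1/√(1 − 0.927²) = 2.6662
Dilated lifetime: Δt = γτ₀ = 2.6662 × 0.263 ns = 0.70122 ns
d = vΔt = 0.927c × 0.70122 ns = 2.7791×10^8 m/s × 7.0122×10^-10 s = 0.195 m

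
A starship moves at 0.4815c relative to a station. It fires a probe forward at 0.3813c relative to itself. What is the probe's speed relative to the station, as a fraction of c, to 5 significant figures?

Relativistic velocity addition: u = (u' + v)/(1 + u'v/c²)
= (0.3813 + 0.4815)/(1 + 0.3813×0.4815) = 0.86280/1.183596 = 0.72896

u ≈ 0.72896c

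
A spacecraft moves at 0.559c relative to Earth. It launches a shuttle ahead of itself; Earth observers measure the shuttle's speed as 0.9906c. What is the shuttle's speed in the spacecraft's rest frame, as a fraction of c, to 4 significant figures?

u' ≈ 0.9672c

Inverse velocity addition: u' = (u − v)/(1 − uv/c²)
= (0.9906 − 0.559)/(1 − 0.9906×0.559) = 0.4316/0.446255 = 0.9672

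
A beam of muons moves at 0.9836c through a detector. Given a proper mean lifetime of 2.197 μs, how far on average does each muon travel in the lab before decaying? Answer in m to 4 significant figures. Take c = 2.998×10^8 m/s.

d ≈ 3592 m

γ = 1/√(1 − 0.9836²) = 5.54435
Dilated lifetime: Δt = γτ₀ = 5.54435 × 2.197 μs = 12.1809 μs
d = vΔt = 0.9836c × 12.1809 μs = 2.94883×10^8 m/s × 1.21809×10^-5 s = 3592 m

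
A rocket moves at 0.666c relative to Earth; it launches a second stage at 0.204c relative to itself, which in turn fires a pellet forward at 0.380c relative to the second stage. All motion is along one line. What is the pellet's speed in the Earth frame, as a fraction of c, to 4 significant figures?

u ≈ 0.8876c

Compose boost 2: (0.204 + 0.666)/(1 + 0.204×0.666) = 0.8700/1.13586 = 0.765937
Compose boost 3: (0.380 + 0.765937)/(1 + 0.380×0.765937) = 1.14594/1.29106 = 0.8876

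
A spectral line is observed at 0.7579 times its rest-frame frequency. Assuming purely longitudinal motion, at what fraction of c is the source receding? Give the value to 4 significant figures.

f_obs/f_src = √((1−β)/(1+β)) = 0.7579  ⇒  (1−β)/(1+β) = 0.574412
β = |1 − D²|/(1 + D²) = |1 − 0.574412|/(1 + 0.574412) = 0.2703

β ≈ 0.2703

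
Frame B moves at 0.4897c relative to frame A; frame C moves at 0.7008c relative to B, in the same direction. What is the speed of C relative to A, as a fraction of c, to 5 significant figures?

u ≈ 0.88633c

Compose boost 2: (0.7008 + 0.4897)/(1 + 0.7008×0.4897) = 1.1905/1.343182 = 0.88633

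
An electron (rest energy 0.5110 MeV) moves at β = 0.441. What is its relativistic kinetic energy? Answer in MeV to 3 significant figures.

K ≈ 0.0584 MeV

γ = 1/√(1 − 0.441²) = 1.1142
K = (γ − 1)m₀c² = (1.1142 − 1) × 0.5110 MeV = 0.11420 × 0.5110 MeV = 0.0584 MeV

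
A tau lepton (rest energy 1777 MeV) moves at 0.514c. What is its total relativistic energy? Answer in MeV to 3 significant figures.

γ = 1/√(1 − 0.514²) = 1.1658
E = γm₀c² = 1.1658 × 1777 MeV = 2070 MeV

E ≈ 2070 MeV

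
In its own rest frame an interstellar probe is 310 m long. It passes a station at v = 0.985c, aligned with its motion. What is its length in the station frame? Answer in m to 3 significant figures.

γ = 1/√(1 − 0.985²) = 5.7953
Length contraction: L = L₀/γ = 310/5.7953 = 53.5 m

L ≈ 53.5 m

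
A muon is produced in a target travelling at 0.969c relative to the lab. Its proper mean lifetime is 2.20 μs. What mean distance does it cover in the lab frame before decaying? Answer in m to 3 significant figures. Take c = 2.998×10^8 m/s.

d ≈ 2590 m

γ = 1/√(1 − 0.969²) = 4.0476
Dilated lifetime: Δt = γτ₀ = 4.0476 × 2.20 μs = 8.9047 μs
d = vΔt = 0.969c × 8.9047 μs = 2.9051×10^8 m/s × 8.9047×10^-6 s = 2590 m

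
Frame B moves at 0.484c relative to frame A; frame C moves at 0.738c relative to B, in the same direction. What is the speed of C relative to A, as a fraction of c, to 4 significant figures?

Compose boost 2: (0.738 + 0.484)/(1 + 0.738×0.484) = 1.222/1.35719 = 0.9004

u ≈ 0.9004c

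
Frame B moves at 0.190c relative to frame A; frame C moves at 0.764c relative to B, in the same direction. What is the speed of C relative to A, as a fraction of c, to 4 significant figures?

Compose boost 2: (0.764 + 0.190)/(1 + 0.764×0.190) = 0.9540/1.14516 = 0.8331

u ≈ 0.8331c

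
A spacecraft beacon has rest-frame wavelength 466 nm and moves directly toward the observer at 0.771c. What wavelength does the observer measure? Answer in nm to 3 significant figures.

Relativistic Doppler: λ_obs = λ_src √((1−β)/(1+β))
= 466 × √(0.22900/1.7710) = 466 × 0.35959 = 168 nm

λ_obs ≈ 168 nm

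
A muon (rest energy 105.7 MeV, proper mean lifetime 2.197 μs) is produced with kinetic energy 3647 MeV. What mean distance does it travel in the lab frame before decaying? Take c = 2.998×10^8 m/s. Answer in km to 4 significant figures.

γ = 1 + K/(m₀c²) = 1 + 3647/105.7 = 35.5033
β = √(1 − 1/γ²) = 0.999603
Dilated lifetime: γτ₀ = 35.5033 × 2.197 μs = 78.0008 μs
d = βc·γτ₀ = 0.999603 × (2.998×10^8 m/s) × 7.80008×10^-5 s = 23.38 km

d ≈ 23.38 km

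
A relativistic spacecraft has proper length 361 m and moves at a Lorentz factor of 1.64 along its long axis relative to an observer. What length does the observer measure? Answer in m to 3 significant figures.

γ = 1.64 (given)
Length contraction: L = L₀/γ = 361/1.64 = 220 m

L ≈ 220 m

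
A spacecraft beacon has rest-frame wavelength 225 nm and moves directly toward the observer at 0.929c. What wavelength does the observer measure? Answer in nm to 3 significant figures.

λ_obs ≈ 43.2 nm

Relativistic Doppler: λ_obs = λ_src √((1−β)/(1+β))
= 225 × √(0.071000/1.9290) = 225 × 0.19185 = 43.2 nm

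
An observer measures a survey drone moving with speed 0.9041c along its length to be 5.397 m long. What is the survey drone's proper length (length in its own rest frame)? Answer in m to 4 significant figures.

L₀ ≈ 12.63 m

γ = 1/√(1 − 0.9041²) = 2.34016
L₀ = γL = 2.34016 × 5.397 = 12.63 m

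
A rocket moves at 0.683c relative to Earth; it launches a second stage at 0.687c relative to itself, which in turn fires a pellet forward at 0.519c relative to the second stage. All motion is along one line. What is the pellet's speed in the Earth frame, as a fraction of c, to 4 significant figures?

Compose boost 2: (0.687 + 0.683)/(1 + 0.687×0.683) = 1.370/1.46922 = 0.932467
Compose boost 3: (0.519 + 0.932467)/(1 + 0.519×0.932467) = 1.45147/1.48395 = 0.9781

u ≈ 0.9781c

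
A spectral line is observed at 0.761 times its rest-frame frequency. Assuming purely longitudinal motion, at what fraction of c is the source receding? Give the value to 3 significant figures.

β ≈ 0.267

f_obs/f_src = √((1−β)/(1+β)) = 0.761  ⇒  (1−β)/(1+β) = 0.57912
β = |1 − D²|/(1 + D²) = |1 − 0.57912|/(1 + 0.57912) = 0.267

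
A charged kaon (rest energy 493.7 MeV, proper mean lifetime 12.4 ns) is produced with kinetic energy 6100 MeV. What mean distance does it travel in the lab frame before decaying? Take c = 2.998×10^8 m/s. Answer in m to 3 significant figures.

d ≈ 49.5 m

γ = 1 + K/(m₀c²) = 1 + 6100/493.7 = 13.356
β = √(1 − 1/γ²) = 0.99719
Dilated lifetime: γτ₀ = 13.356 × 12.4 ns = 165.61 ns
d = βc·γτ₀ = 0.99719 × (2.998×10^8 m/s) × 1.6561×10^-7 s = 49.5 m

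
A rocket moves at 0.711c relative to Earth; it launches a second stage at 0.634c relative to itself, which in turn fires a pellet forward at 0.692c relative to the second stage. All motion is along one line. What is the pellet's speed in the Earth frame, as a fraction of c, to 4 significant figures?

u ≈ 0.9863c

Compose boost 2: (0.634 + 0.711)/(1 + 0.634×0.711) = 1.345/1.45077 = 0.927091
Compose boost 3: (0.692 + 0.927091)/(1 + 0.692×0.927091) = 1.61909/1.64155 = 0.9863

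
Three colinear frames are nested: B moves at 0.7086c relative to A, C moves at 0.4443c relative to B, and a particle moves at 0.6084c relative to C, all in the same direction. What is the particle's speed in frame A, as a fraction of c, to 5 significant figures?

u ≈ 0.96855c

Compose boost 2: (0.4443 + 0.7086)/(1 + 0.4443×0.7086) = 1.1529/1.314831 = 0.8768427
Compose boost 3: (0.6084 + 0.8768427)/(1 + 0.6084×0.8768427) = 1.485243/1.533471 = 0.96855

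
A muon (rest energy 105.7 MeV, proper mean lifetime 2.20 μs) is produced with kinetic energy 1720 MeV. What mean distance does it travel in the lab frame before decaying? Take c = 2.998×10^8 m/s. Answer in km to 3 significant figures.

γ = 1 + K/(m₀c²) = 1 + 1720/105.7 = 17.272
β = √(1 − 1/γ²) = 0.99832
Dilated lifetime: γτ₀ = 17.272 × 2.20 μs = 37.999 μs
d = βc·γτ₀ = 0.99832 × (2.998×10^8 m/s) × 3.7999×10^-5 s = 11.4 km

d ≈ 11.4 km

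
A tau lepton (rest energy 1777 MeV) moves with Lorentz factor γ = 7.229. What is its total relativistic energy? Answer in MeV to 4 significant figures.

E ≈ 12850 MeV

γ = 7.229 (given)
E = γm₀c² = 7.229 × 1777 MeV = 12850 MeV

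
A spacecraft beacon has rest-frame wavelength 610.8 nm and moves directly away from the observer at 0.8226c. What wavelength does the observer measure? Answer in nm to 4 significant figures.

λ_obs ≈ 1958 nm

Relativistic Doppler: λ_obs = λ_src √((1+β)/(1−β))
= 610.8 × √(1.82260/0.177400) = 610.8 × 3.20530 = 1958 nm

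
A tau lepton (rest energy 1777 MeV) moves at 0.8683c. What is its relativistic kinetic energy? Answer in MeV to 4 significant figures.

K ≈ 1805 MeV

γ = 1/√(1 − 0.8683²) = 2.01597
K = (γ − 1)m₀c² = (2.01597 − 1) × 1777 MeV = 1.01597 × 1777 MeV = 1805 MeV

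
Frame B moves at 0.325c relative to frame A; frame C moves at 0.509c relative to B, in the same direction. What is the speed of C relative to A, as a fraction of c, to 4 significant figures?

u ≈ 0.7156c

Compose boost 2: (0.509 + 0.325)/(1 + 0.509×0.325) = 0.8340/1.16542 = 0.7156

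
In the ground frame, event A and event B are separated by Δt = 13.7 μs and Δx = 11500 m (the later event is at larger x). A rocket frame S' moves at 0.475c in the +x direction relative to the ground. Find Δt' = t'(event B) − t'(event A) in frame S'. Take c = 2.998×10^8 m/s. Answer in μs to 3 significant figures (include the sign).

Δt' ≈ -5.14 μs

γ = 1/√(1 − 0.475²) = 1.1364
Δt' = γ(Δt − vΔx/c²) = 1.1364 × (13.7 μs − 0.475×11500 m / (2.998×10^8 m/s))
= 1.1364 × (-4.5205 μs) = -5.14 μs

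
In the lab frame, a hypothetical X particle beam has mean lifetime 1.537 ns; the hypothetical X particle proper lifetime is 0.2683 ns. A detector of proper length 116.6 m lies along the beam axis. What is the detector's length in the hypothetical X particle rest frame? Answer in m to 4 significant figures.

Time dilation ⇒ γ = Δt/τ₀ = 1.537/0.2683 = 5.72866
Length contraction: L = L₀/γ = 116.6/5.72866 = 20.35 m

L ≈ 20.35 m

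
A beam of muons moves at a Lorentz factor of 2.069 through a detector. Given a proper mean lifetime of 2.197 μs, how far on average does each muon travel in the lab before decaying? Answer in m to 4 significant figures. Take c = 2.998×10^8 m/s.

β = √(1 − 1/γ²) = √(1 − 1/2.069²) = 0.875441
Dilated lifetime: Δt = γτ₀ = 2.069 × 2.197 μs = 4.54559 μs
d = vΔt = 0.875441c × 4.54559 μs = 2.62457×10^8 m/s × 4.54559×10^-6 s = 1193 m

d ≈ 1193 m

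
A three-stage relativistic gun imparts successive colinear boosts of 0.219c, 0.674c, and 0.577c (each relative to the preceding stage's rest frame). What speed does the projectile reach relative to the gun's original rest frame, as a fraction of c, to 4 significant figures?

Compose boost 2: (0.674 + 0.219)/(1 + 0.674×0.219) = 0.8930/1.14761 = 0.778142
Compose boost 3: (0.577 + 0.778142)/(1 + 0.577×0.778142) = 1.35514/1.44899 = 0.9352

u ≈ 0.9352c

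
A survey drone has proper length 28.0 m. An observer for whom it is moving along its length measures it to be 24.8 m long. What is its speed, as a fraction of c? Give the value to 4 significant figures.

β ≈ 0.4642

γ = L₀/L = 28.0/24.8 = 1.12903
β = √(1 − 1/γ²) = 0.4642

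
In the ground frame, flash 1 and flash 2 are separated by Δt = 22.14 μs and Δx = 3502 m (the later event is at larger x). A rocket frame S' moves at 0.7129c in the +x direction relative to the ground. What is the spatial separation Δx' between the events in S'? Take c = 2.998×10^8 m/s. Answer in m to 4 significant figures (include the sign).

Δx' ≈ -1754 m

γ = 1/√(1 − 0.7129²) = 1.42599
Δx' = γ(Δx − vΔt) = 1.42599 × (3502 m − 0.7129×(2.998×10^8 m/s)×22.14×10^-6 s)
= 1.42599 × (-1229.93 m) = -1754 m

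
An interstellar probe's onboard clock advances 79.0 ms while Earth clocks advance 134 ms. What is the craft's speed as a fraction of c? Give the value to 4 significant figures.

β ≈ 0.8077

γ = Δt/τ₀ = 134/79.0 = 1.69620
β = √(1 − 1/γ²) = √(1 − 1/1.69620²) = 0.8077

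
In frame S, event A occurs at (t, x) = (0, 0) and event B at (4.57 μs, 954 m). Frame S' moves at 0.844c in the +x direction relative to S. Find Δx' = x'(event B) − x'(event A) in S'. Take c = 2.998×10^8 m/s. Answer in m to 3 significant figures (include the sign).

γ = 1/√(1 − 0.844²) = 1.8645
Δx' = γ(Δx − vΔt) = 1.8645 × (954 m − 0.844×(2.998×10^8 m/s)×4.57×10^-6 s)
= 1.8645 × (-202.35 m) = -377 m

Δx' ≈ -377 m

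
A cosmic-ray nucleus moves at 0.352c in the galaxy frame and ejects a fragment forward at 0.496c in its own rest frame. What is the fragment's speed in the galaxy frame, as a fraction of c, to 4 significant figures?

Compose boost 2: (0.496 + 0.352)/(1 + 0.496×0.352) = 0.8480/1.17459 = 0.7220

u ≈ 0.7220c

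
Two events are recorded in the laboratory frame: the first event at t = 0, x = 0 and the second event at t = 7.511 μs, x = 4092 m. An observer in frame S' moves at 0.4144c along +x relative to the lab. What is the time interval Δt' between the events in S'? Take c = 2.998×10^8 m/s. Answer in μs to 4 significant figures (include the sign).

Δt' ≈ 2.038 μs

γ = 1/√(1 − 0.4144²) = 1.09879
Δt' = γ(Δt − vΔx/c²) = 1.09879 × (7.511 μs − 0.4144×4092 m / (2.998×10^8 m/s))
= 1.09879 × (1.85481 μs) = 2.038 μs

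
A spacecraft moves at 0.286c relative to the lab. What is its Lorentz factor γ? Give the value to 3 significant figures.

γ = 1/√(1 − β²) = 1/√(1 − 0.286²) = 1/√(0.91820) = 1.04

γ ≈ 1.04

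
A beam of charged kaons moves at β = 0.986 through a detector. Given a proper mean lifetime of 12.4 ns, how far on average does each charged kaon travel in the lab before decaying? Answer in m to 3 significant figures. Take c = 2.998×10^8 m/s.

d ≈ 22.0 m

γ = 1/√(1 − 0.986²) = 5.9972
Dilated lifetime: Δt = γτ₀ = 5.9972 × 12.4 ns = 74.365 ns
d = vΔt = 0.986c × 74.365 ns = 2.9560×10^8 m/s × 7.4365×10^-8 s = 22.0 m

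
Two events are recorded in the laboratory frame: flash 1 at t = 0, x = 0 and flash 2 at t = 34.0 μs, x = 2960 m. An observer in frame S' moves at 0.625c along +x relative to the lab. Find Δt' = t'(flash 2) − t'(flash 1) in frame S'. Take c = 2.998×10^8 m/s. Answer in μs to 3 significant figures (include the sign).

Δt' ≈ 35.6 μs

γ = 1/√(1 − 0.625²) = 1.2810
Δt' = γ(Δt − vΔx/c²) = 1.2810 × (34.0 μs − 0.625×2960 m / (2.998×10^8 m/s))
= 1.2810 × (27.829 μs) = 35.6 μs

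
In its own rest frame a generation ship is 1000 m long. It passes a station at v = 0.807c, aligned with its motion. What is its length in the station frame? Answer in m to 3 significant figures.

L ≈ 591 m

γ = 1/√(1 − 0.807²) = 1.6933
Length contraction: L = L₀/γ = 1000/1.6933 = 591 m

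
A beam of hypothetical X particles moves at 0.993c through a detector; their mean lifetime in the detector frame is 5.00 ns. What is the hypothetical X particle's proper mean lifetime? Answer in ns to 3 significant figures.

τ₀ ≈ 0.591 ns

γ = 1/√(1 − 0.993²) = 8.4664
Proper time: τ₀ = Δt/γ = 5.00/8.4664 = 0.591 ns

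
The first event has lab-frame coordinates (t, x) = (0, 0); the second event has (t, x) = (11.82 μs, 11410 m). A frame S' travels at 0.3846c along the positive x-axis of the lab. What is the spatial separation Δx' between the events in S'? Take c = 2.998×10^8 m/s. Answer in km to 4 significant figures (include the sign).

γ = 1/√(1 − 0.3846²) = 1.08333
Δx' = γ(Δx − vΔt) = 1.08333 × (11410 m − 0.3846×(2.998×10^8 m/s)×11.82×10^-6 s)
= 1.08333 × (10047.1 m) = 10.88 km

Δx' ≈ 10.88 km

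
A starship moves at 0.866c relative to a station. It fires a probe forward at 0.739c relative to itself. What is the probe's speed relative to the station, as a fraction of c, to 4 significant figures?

Relativistic velocity addition: u = (u' + v)/(1 + u'v/c²)
= (0.739 + 0.866)/(1 + 0.739×0.866) = 1.605/1.63997 = 0.9787

u ≈ 0.9787c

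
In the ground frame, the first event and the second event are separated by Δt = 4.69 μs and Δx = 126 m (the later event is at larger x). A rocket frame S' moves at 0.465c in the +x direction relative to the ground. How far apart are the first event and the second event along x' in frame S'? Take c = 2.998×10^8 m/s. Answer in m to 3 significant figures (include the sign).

Δx' ≈ -596 m

γ = 1/√(1 − 0.465²) = 1.1295
Δx' = γ(Δx − vΔt) = 1.1295 × (126 m − 0.465×(2.998×10^8 m/s)×4.69×10^-6 s)
= 1.1295 × (-527.82 m) = -596 m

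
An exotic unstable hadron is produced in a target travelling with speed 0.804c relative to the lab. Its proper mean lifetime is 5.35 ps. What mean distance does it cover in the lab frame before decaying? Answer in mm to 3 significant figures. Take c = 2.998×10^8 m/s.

γ = 1/√(1 − 0.804²) = 1.6817
Dilated lifetime: Δt = γτ₀ = 1.6817 × 5.35 ps = 8.9972 ps
d = vΔt = 0.804c × 8.9972 ps = 2.4104×10^8 m/s × 8.9972×10^-12 s = 2.17 mm

d ≈ 2.17 mm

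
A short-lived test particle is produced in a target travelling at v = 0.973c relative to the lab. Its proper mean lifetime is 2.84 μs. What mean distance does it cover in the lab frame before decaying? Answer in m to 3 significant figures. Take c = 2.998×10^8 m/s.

d ≈ 3590 m

γ = 1/√(1 − 0.973²) = 4.3327
Dilated lifetime: Δt = γτ₀ = 4.3327 × 2.84 μs = 12.305 μs
d = vΔt = 0.973c × 12.305 μs = 2.9171×10^8 m/s × 1.2305×10^-5 s = 3590 m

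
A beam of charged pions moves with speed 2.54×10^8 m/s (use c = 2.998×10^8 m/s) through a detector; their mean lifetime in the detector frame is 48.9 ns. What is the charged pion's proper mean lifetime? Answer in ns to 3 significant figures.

β = v/c = 2.54×10^8 / 2.998×10^8 = 0.84723
γ = 1/√(1 − 0.84723²) = 1.8824
Proper time: τ₀ = Δt/γ = 48.9/1.8824 = 26.0 ns

τ₀ ≈ 26.0 ns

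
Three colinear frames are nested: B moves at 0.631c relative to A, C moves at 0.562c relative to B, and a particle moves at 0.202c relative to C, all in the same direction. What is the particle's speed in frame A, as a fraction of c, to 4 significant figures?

u ≈ 0.9192c

Compose boost 2: (0.562 + 0.631)/(1 + 0.562×0.631) = 1.193/1.35462 = 0.880688
Compose boost 3: (0.202 + 0.880688)/(1 + 0.202×0.880688) = 1.08269/1.17790 = 0.9192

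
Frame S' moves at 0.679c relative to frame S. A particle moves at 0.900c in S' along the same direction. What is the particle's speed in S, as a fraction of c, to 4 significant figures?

u ≈ 0.9801c

Relativistic velocity addition: u = (u' + v)/(1 + u'v/c²)
= (0.900 + 0.679)/(1 + 0.900×0.679) = 1.579/1.61110 = 0.9801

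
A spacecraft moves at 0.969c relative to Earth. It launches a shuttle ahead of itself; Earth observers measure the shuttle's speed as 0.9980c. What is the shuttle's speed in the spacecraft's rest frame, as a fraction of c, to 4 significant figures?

u' ≈ 0.8804c

Inverse velocity addition: u' = (u − v)/(1 − uv/c²)
= (0.9980 − 0.969)/(1 − 0.9980×0.969) = 0.02900/0.0329380 = 0.8804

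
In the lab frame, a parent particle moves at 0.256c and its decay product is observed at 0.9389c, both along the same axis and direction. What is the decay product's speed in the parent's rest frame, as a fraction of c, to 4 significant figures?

u' ≈ 0.8990c

Inverse velocity addition: u' = (u − v)/(1 − uv/c²)
= (0.9389 − 0.256)/(1 − 0.9389×0.256) = 0.6829/0.759642 = 0.8990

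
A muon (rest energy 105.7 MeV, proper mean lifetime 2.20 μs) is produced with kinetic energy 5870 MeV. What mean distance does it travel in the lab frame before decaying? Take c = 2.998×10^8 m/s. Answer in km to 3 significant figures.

d ≈ 37.3 km

γ = 1 + K/(m₀c²) = 1 + 5870/105.7 = 56.535
β = √(1 − 1/γ²) = 0.99984
Dilated lifetime: γτ₀ = 56.535 × 2.20 μs = 124.38 μs
d = βc·γτ₀ = 0.99984 × (2.998×10^8 m/s) × 0.00012438 s = 37.3 km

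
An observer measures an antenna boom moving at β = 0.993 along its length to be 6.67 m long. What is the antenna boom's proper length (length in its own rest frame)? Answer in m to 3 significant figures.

L₀ ≈ 56.5 m

γ = 1/√(1 − 0.993²) = 8.4664
L₀ = γL = 8.4664 × 6.67 = 56.5 m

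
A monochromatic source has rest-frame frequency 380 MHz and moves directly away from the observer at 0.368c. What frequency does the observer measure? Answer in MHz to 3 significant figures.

Relativistic Doppler: f_obs = f_src √((1−β)/(1+β))
= 380 × √(0.63200/1.3680) = 380 × 0.67970 = 258 MHz

f_obs ≈ 258 MHz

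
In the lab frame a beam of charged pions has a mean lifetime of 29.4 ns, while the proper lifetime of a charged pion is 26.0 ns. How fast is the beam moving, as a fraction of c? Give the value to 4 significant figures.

γ = Δt/τ₀ = 29.4/26.0 = 1.13077
β = √(1 − 1/γ²) = √(1 − 1/1.13077²) = 0.4668

β ≈ 0.4668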